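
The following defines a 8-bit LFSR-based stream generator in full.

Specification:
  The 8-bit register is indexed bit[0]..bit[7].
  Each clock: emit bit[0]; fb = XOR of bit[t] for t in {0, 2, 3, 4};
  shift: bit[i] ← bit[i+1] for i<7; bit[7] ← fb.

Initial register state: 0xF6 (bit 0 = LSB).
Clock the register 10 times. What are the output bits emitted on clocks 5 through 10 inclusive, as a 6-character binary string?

reg_0 = 0xF6
clock 1: out=0, reg = 0x7B
clock 2: out=1, reg = 0xBD
clock 3: out=1, reg = 0x5E
clock 4: out=0, reg = 0xAF
clock 5: out=1, reg = 0xD7
clock 6: out=1, reg = 0xEB
clock 7: out=1, reg = 0x75
clock 8: out=1, reg = 0xBA
clock 9: out=0, reg = 0x5D
clock 10: out=1, reg = 0x2E

111101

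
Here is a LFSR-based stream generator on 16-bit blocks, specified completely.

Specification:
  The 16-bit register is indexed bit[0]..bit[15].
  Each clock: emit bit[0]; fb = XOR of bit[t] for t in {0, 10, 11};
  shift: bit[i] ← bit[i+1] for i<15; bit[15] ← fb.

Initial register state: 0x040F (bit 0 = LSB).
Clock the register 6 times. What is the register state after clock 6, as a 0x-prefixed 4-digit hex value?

0x3810

reg_0 = 0x040F
clock 1: out=1, reg = 0x0207
clock 2: out=1, reg = 0x8103
clock 3: out=1, reg = 0xC081
clock 4: out=1, reg = 0xE040
clock 5: out=0, reg = 0x7020
clock 6: out=0, reg = 0x3810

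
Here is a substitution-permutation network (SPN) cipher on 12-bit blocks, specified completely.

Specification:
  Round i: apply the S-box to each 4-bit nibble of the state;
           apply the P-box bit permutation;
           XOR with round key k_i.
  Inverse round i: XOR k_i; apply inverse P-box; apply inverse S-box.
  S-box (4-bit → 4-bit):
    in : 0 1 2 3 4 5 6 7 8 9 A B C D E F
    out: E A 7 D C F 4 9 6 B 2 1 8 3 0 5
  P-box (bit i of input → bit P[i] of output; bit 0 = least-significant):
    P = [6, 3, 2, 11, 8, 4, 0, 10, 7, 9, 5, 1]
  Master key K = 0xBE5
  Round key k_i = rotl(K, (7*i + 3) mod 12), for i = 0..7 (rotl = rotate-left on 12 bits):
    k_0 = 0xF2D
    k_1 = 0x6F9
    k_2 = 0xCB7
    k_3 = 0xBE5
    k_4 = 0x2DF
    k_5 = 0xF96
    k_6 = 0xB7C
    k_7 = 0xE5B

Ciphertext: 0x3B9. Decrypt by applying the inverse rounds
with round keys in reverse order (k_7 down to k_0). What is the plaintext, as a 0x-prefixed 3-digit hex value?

0xD44

s_0 = ciphertext = 0x3B9
s_1 = InvRound(s_0, k_7) = 0x377
s_2 = InvRound(s_1, k_6) = 0xC61
s_3 = InvRound(s_2, k_5) = 0x52F
s_4 = InvRound(s_3, k_4) = 0x29B
s_5 = InvRound(s_4, k_3) = 0x4D5
s_6 = InvRound(s_5, k_2) = 0x4E7
s_7 = InvRound(s_6, k_1) = 0x1A8
s_8 = InvRound(s_7, k_0) = 0xD44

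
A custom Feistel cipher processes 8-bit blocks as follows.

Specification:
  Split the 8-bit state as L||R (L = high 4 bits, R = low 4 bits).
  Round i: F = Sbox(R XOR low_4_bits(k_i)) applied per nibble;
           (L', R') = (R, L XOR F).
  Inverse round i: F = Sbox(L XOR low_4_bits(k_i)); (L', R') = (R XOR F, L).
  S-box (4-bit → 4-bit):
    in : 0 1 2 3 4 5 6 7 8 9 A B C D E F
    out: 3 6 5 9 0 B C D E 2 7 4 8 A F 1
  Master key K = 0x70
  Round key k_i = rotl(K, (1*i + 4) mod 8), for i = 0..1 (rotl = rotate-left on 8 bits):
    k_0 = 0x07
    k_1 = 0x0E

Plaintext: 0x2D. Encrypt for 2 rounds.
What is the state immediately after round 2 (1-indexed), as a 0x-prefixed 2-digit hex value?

0x59

s_0 = plaintext = 0x2D
s_1 = Round(s_0, k_0) = 0xD5
s_2 = Round(s_1, k_1) = 0x59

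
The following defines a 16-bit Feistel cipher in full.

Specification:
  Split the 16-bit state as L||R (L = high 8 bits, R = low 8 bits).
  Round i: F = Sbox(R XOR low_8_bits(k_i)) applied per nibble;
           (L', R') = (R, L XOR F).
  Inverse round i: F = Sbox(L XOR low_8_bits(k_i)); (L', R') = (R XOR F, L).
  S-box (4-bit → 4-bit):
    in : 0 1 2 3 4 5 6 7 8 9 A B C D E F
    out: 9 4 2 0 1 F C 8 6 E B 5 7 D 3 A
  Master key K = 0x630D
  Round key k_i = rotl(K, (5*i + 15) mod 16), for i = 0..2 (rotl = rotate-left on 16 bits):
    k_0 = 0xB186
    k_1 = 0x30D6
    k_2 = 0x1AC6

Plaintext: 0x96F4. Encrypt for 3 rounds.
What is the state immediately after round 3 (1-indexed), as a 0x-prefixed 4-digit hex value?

s_0 = plaintext = 0x96F4
s_1 = Round(s_0, k_0) = 0xF414
s_2 = Round(s_1, k_1) = 0x1486
s_3 = Round(s_2, k_2) = 0x860D

0x860D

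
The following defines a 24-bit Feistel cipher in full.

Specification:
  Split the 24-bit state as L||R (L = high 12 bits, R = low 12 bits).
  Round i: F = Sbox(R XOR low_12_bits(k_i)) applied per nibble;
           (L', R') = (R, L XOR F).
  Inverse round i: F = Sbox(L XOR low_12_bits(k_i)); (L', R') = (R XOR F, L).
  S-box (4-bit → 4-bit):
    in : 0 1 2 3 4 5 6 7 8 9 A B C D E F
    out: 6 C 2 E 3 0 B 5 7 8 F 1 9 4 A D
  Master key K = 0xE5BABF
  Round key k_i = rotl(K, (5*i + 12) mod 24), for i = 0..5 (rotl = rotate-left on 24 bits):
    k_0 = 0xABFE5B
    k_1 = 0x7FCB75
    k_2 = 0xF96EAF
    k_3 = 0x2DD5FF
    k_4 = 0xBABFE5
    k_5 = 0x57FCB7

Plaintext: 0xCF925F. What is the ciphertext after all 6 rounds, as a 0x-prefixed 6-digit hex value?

s_0 = plaintext = 0xCF925F
s_1 = Round(s_0, k_0) = 0x25F59A
s_2 = Round(s_1, k_1) = 0x59A8F2
s_3 = Round(s_2, k_2) = 0x8F2E9E
s_4 = Round(s_3, k_3) = 0xE9E94E
s_5 = Round(s_4, k_4) = 0x94E56F
s_6 = Round(s_5, k_5) = 0x56F109

0x56F109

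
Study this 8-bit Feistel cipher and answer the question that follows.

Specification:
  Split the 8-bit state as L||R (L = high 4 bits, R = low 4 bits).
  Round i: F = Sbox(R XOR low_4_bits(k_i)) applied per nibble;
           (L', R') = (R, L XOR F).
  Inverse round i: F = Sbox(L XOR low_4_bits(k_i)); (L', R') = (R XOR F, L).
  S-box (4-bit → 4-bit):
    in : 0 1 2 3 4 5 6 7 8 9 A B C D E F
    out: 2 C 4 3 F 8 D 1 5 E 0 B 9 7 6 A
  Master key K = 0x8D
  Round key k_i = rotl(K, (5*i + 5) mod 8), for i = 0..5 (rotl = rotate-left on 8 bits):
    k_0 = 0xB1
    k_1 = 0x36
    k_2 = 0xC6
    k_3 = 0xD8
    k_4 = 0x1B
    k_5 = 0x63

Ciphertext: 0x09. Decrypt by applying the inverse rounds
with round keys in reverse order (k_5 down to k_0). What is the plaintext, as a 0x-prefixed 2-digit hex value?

0xFB

s_0 = ciphertext = 0x09
s_1 = InvRound(s_0, k_5) = 0xA0
s_2 = InvRound(s_1, k_4) = 0xCA
s_3 = InvRound(s_2, k_3) = 0x5C
s_4 = InvRound(s_3, k_2) = 0xF5
s_5 = InvRound(s_4, k_1) = 0xBF
s_6 = InvRound(s_5, k_0) = 0xFB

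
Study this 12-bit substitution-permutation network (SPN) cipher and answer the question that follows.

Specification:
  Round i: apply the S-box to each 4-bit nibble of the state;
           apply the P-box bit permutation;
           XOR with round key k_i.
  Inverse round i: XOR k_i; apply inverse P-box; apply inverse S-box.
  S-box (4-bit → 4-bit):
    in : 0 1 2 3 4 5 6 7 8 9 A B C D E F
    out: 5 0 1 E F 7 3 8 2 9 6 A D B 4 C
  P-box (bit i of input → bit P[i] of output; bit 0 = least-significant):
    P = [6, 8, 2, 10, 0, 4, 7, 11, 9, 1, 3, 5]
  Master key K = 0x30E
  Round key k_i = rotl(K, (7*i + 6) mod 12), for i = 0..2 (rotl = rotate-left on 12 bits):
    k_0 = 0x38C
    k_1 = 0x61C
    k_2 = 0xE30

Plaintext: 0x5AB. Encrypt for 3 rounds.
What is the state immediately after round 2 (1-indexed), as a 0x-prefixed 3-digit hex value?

s_0 = plaintext = 0x5AB
s_1 = Round(s_0, k_0) = 0x416
s_2 = Round(s_1, k_1) = 0x576
s_3 = Round(s_2, k_2) = 0x57A

0x576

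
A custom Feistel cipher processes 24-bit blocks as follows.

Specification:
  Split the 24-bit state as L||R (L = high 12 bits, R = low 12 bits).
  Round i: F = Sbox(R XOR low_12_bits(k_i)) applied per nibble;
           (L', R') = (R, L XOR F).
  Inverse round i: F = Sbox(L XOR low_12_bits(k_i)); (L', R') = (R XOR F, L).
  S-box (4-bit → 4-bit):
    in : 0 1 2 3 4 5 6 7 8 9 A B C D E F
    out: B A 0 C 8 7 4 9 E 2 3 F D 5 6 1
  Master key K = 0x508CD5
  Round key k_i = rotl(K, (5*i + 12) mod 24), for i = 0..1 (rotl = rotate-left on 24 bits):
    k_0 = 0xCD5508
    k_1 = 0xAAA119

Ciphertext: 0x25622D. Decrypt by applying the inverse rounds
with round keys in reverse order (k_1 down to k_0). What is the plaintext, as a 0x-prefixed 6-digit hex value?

s_0 = ciphertext = 0x25622D
s_1 = InvRound(s_0, k_1) = 0xEAC256
s_2 = InvRound(s_1, k_0) = 0xD6EEAC

0xD6EEAC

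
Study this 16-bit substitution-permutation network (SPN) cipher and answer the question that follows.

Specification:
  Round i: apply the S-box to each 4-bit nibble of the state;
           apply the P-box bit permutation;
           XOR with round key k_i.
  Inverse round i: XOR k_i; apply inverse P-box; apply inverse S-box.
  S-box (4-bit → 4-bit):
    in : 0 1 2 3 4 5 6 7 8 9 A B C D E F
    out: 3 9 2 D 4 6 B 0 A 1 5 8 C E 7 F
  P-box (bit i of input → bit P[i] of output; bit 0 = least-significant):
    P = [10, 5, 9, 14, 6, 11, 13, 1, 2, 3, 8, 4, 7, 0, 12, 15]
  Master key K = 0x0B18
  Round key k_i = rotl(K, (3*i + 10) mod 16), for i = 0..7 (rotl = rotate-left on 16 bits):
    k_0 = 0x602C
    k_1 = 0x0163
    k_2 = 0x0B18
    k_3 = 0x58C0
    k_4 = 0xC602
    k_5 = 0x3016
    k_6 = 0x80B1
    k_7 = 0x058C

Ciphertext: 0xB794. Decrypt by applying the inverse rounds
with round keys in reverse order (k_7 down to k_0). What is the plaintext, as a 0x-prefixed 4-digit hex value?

s_0 = ciphertext = 0xB794
s_1 = InvRound(s_0, k_7) = 0xC844
s_2 = InvRound(s_1, k_6) = 0x0108
s_3 = InvRound(s_2, k_5) = 0x4FC7
s_4 = InvRound(s_3, k_4) = 0x6A07
s_5 = InvRound(s_4, k_3) = 0xE934
s_6 = InvRound(s_5, k_2) = 0xB04D
s_7 = InvRound(s_6, k_1) = 0xCEC2
s_8 = InvRound(s_7, k_0) = 0x10FE

0x10FE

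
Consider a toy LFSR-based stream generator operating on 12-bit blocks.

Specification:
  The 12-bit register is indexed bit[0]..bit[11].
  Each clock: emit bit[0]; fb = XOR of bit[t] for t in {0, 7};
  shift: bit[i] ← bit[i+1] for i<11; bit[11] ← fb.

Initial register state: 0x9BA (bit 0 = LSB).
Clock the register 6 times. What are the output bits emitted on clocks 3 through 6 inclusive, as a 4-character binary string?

reg_0 = 0x9BA
clock 1: out=0, reg = 0xCDD
clock 2: out=1, reg = 0x66E
clock 3: out=0, reg = 0x337
clock 4: out=1, reg = 0x99B
clock 5: out=1, reg = 0x4CD
clock 6: out=1, reg = 0x266

0111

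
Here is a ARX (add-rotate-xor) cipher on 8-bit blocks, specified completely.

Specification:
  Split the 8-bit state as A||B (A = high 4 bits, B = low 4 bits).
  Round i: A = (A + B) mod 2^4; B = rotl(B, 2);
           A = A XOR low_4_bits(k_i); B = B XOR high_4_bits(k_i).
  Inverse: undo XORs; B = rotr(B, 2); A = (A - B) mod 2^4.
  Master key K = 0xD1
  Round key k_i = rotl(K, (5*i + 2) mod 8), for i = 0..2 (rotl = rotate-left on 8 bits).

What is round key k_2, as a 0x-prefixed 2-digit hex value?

0x1D

K = 0xD1
k_0 = rotl(K, (5*0+2) mod 8) = rotl(K, 2) = 0x47
k_1 = rotl(K, (5*1+2) mod 8) = rotl(K, 7) = 0xE8
k_2 = rotl(K, (5*2+2) mod 8) = rotl(K, 4) = 0x1D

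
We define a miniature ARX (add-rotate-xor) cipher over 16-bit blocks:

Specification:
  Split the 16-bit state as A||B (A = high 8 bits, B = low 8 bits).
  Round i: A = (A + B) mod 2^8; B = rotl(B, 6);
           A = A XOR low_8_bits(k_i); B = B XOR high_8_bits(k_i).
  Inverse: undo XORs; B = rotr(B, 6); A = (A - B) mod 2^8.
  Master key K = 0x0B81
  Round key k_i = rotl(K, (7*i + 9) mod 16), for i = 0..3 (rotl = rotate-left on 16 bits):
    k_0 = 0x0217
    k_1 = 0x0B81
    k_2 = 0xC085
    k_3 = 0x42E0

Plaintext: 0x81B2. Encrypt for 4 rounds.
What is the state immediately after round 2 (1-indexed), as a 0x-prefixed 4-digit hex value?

0x53A0

s_0 = plaintext = 0x81B2
s_1 = Round(s_0, k_0) = 0x24AE
s_2 = Round(s_1, k_1) = 0x53A0
s_3 = Round(s_2, k_2) = 0x76E8
s_4 = Round(s_3, k_3) = 0xBE78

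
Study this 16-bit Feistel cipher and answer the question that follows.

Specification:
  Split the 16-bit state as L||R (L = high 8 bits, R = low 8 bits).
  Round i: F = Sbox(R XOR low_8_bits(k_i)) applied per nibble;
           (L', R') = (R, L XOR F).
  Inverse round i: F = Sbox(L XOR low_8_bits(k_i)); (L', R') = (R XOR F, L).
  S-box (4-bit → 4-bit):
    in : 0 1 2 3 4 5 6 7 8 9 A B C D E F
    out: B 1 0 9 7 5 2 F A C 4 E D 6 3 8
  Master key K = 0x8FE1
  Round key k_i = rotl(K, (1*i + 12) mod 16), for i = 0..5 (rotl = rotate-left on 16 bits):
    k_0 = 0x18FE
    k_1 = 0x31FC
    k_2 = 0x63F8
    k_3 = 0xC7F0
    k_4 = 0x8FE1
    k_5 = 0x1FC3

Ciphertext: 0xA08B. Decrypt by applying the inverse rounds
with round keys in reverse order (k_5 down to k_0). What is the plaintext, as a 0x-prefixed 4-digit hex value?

0xC351

s_0 = ciphertext = 0xA08B
s_1 = InvRound(s_0, k_5) = 0xA2A0
s_2 = InvRound(s_1, k_4) = 0xD9A2
s_3 = InvRound(s_2, k_3) = 0xAED9
s_4 = InvRound(s_3, k_2) = 0x8BAE
s_5 = InvRound(s_4, k_1) = 0x518B
s_6 = InvRound(s_5, k_0) = 0xC351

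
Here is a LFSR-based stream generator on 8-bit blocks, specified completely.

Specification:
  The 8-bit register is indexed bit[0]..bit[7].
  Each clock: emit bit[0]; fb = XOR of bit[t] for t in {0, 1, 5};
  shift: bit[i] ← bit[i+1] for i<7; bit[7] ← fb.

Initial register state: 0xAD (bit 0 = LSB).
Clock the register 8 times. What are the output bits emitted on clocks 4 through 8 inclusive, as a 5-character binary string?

reg_0 = 0xAD
clock 1: out=1, reg = 0x56
clock 2: out=0, reg = 0xAB
clock 3: out=1, reg = 0xD5
clock 4: out=1, reg = 0xEA
clock 5: out=0, reg = 0x75
clock 6: out=1, reg = 0x3A
clock 7: out=0, reg = 0x1D
clock 8: out=1, reg = 0x8E

10101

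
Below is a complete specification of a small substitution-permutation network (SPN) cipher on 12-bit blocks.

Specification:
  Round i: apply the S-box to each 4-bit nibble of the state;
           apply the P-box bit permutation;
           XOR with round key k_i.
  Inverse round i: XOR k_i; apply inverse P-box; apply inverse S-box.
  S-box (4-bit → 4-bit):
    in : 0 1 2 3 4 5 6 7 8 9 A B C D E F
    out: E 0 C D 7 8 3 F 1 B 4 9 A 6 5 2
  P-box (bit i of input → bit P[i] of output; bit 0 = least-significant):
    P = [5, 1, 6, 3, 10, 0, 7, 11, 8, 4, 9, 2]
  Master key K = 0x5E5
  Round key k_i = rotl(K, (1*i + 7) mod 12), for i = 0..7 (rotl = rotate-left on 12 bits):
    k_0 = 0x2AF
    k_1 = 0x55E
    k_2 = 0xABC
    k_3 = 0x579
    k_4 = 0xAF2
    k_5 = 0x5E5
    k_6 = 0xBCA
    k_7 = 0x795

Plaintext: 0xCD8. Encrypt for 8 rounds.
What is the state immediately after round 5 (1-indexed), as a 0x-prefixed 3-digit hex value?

s_0 = plaintext = 0xCD8
s_1 = Round(s_0, k_0) = 0x21A
s_2 = Round(s_1, k_1) = 0x71A
s_3 = Round(s_2, k_2) = 0x9E8
s_4 = Round(s_3, k_3) = 0x0CD
s_5 = Round(s_4, k_4) = 0x0A5
s_6 = Round(s_5, k_5) = 0x779
s_7 = Round(s_6, k_6) = 0x475
s_8 = Round(s_7, k_7) = 0x80C

0x0A5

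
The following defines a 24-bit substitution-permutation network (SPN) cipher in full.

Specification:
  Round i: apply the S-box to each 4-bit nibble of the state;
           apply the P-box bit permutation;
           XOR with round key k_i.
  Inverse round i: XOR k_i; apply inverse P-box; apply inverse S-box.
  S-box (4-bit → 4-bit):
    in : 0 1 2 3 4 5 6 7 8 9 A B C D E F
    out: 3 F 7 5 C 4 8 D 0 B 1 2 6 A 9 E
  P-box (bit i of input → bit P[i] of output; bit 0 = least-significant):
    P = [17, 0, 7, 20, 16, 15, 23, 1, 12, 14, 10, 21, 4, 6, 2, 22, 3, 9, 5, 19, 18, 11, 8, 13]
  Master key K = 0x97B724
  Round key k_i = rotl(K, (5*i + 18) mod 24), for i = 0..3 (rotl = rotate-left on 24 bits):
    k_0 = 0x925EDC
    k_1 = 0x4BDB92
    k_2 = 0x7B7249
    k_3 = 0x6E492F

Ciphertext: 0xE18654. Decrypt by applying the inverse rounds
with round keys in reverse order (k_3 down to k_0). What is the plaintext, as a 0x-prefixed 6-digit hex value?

s_0 = ciphertext = 0xE18654
s_1 = InvRound(s_0, k_3) = 0x210C10
s_2 = InvRound(s_1, k_2) = 0xD99289
s_3 = InvRound(s_2, k_1) = 0xCAAB49
s_4 = InvRound(s_3, k_0) = 0x4672BF

0x4672BF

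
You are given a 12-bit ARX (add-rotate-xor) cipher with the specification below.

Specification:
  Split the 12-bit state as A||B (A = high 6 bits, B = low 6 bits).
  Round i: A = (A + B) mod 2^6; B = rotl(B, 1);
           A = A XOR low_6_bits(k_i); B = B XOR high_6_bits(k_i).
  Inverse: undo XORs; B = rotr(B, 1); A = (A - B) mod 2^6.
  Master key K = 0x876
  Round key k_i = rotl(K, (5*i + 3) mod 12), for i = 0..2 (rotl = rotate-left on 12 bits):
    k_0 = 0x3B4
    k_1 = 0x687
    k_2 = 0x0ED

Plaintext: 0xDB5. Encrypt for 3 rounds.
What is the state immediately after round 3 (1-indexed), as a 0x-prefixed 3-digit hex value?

s_0 = plaintext = 0xDB5
s_1 = Round(s_0, k_0) = 0x7E5
s_2 = Round(s_1, k_1) = 0x0D1
s_3 = Round(s_2, k_2) = 0xE61

0xE61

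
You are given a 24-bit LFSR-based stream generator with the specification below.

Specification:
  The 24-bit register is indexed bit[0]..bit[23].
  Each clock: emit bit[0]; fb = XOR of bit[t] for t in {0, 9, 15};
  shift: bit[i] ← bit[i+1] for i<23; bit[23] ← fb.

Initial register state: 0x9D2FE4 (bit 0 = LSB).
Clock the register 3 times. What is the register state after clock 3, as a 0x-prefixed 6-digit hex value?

reg_0 = 0x9D2FE4
clock 1: out=0, reg = 0xCE97F2
clock 2: out=0, reg = 0x674BF9
clock 3: out=1, reg = 0x33A5FC

0x33A5FC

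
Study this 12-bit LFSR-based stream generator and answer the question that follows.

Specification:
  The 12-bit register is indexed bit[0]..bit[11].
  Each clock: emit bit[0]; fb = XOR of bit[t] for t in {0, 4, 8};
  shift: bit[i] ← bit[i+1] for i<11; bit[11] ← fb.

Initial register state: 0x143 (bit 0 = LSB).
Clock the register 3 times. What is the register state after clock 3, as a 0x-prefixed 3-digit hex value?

reg_0 = 0x143
clock 1: out=1, reg = 0x0A1
clock 2: out=1, reg = 0x850
clock 3: out=0, reg = 0xC28

0xC28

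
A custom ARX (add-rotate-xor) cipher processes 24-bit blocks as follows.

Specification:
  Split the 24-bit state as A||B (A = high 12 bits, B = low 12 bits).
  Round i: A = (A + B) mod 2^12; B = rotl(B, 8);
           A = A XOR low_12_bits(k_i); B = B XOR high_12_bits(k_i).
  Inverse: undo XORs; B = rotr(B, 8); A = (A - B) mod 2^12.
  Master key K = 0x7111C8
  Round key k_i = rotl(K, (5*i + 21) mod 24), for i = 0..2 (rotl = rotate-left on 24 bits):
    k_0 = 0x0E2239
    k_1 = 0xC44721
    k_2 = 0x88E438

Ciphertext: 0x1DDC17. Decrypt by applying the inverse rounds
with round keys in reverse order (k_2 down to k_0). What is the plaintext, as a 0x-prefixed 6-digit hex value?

s_0 = ciphertext = 0x1DDC17
s_1 = InvRound(s_0, k_2) = 0xC51994
s_2 = InvRound(s_1, k_1) = 0xE6BD05
s_3 = InvRound(s_2, k_0) = 0xDD5E7D

0xDD5E7D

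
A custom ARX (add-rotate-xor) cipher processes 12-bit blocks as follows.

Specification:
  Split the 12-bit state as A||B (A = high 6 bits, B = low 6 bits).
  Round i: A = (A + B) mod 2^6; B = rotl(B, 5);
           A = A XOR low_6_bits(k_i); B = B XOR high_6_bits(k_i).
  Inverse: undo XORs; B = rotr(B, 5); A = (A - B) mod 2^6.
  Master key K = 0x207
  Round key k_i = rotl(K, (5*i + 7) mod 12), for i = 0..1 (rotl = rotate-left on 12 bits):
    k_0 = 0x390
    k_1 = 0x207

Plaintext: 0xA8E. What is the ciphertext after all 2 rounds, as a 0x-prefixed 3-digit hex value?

0xDAC

s_0 = plaintext = 0xA8E
s_1 = Round(s_0, k_0) = 0xA09
s_2 = Round(s_1, k_1) = 0xDAC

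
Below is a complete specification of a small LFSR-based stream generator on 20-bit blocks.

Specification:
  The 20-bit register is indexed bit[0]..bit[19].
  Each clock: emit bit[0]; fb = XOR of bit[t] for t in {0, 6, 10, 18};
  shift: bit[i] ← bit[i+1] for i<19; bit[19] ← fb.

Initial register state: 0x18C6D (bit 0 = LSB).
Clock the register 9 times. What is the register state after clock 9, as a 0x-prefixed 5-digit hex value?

0xF98C6

reg_0 = 0x18C6D
clock 1: out=1, reg = 0x8C636
clock 2: out=0, reg = 0xC631B
clock 3: out=1, reg = 0x6318D
clock 4: out=1, reg = 0x318C6
clock 5: out=0, reg = 0x98C63
clock 6: out=1, reg = 0xCC631
clock 7: out=1, reg = 0xE6318
clock 8: out=0, reg = 0xF318C
clock 9: out=0, reg = 0xF98C6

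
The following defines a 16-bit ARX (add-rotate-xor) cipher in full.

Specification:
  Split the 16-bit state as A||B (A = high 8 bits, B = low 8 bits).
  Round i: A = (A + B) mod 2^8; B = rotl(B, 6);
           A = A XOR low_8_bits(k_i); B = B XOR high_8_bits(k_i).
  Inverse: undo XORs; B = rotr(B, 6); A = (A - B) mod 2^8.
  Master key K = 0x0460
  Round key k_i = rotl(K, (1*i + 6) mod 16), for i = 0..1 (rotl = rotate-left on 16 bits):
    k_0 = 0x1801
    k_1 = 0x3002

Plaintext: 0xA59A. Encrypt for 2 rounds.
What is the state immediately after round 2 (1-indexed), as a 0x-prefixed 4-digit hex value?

0xFE9F

s_0 = plaintext = 0xA59A
s_1 = Round(s_0, k_0) = 0x3EBE
s_2 = Round(s_1, k_1) = 0xFE9F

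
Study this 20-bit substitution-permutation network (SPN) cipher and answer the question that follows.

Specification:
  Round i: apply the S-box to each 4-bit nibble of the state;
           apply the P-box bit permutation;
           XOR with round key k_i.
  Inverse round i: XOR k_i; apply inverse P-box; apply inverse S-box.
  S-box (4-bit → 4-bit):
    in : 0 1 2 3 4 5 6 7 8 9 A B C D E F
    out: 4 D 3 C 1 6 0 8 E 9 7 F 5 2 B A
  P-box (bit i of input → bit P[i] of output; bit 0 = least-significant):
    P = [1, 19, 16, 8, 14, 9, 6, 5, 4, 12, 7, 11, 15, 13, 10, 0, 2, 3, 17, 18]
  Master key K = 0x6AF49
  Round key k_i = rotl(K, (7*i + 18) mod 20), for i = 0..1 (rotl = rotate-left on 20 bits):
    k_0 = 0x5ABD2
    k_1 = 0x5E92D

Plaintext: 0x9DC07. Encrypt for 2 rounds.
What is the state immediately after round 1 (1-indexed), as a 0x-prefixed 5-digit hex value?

s_0 = plaintext = 0x9DC07
s_1 = Round(s_0, k_0) = 0x18A06
s_2 = Round(s_1, k_1) = 0x3DDF8

0x18A06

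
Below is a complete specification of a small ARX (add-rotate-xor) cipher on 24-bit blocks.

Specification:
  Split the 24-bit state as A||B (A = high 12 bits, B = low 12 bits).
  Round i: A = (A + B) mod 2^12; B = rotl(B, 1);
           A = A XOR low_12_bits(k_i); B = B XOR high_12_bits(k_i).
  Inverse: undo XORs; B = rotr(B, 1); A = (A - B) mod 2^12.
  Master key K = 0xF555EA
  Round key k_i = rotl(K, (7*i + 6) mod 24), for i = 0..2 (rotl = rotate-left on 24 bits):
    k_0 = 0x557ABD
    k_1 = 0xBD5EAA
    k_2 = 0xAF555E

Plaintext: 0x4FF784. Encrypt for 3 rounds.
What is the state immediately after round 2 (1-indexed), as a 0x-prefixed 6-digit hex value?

s_0 = plaintext = 0x4FF784
s_1 = Round(s_0, k_0) = 0x63EA5F
s_2 = Round(s_1, k_1) = 0xE37F6A
s_3 = Round(s_2, k_2) = 0x8FF420

0xE37F6A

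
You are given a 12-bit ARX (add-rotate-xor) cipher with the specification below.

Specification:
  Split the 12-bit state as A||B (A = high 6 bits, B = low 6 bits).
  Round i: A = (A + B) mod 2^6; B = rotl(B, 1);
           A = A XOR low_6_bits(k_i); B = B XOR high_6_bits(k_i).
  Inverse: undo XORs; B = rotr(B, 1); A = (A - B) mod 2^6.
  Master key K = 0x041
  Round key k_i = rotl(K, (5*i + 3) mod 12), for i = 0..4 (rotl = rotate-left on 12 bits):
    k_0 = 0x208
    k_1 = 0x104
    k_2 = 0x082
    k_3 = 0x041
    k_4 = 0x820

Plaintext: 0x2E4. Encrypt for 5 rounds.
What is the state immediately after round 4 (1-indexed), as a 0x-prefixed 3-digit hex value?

0xFDD

s_0 = plaintext = 0x2E4
s_1 = Round(s_0, k_0) = 0x9C1
s_2 = Round(s_1, k_1) = 0xB06
s_3 = Round(s_2, k_2) = 0xC0E
s_4 = Round(s_3, k_3) = 0xFDD
s_5 = Round(s_4, k_4) = 0xF1A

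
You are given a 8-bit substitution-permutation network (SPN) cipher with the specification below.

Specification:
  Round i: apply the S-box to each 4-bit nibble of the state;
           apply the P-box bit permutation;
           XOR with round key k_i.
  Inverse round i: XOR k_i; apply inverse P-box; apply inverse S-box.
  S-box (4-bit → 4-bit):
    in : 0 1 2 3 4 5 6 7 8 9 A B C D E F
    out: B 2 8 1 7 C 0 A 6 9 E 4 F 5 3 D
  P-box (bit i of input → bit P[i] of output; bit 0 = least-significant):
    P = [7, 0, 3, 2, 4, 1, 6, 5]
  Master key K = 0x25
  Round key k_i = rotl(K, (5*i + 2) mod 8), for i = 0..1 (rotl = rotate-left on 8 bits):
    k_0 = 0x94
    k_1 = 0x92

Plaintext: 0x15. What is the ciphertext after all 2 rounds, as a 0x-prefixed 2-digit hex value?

0xAF

s_0 = plaintext = 0x15
s_1 = Round(s_0, k_0) = 0x9A
s_2 = Round(s_1, k_1) = 0xAF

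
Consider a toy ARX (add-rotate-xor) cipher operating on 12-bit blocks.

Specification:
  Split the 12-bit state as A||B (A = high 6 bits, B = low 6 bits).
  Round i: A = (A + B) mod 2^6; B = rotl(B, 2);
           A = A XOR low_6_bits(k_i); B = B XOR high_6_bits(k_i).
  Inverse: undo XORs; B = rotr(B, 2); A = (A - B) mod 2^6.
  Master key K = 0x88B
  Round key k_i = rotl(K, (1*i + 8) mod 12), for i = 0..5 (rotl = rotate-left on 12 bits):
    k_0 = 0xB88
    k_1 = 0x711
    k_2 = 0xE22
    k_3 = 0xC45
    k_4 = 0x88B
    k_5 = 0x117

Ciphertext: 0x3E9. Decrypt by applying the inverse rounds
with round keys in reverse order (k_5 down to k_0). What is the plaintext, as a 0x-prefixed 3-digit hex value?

0x959

s_0 = ciphertext = 0x3E9
s_1 = InvRound(s_0, k_5) = 0xF5B
s_2 = InvRound(s_1, k_4) = 0x61E
s_3 = InvRound(s_2, k_3) = 0x8BB
s_4 = InvRound(s_3, k_2) = 0x430
s_5 = InvRound(s_4, k_1) = 0xD8B
s_6 = InvRound(s_5, k_0) = 0x959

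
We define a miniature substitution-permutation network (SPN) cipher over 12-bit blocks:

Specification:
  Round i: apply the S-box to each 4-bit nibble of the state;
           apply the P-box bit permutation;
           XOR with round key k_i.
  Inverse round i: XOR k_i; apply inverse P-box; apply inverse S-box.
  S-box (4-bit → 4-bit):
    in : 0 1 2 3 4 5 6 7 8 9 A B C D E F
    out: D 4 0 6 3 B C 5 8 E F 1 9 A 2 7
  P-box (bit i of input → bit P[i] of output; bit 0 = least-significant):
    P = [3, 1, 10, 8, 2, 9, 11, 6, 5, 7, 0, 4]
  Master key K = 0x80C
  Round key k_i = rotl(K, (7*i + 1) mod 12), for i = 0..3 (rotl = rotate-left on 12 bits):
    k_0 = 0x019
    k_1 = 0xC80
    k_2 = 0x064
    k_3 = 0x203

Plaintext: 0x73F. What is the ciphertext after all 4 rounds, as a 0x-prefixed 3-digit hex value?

s_0 = plaintext = 0x73F
s_1 = Round(s_0, k_0) = 0xE32
s_2 = Round(s_1, k_1) = 0x600
s_3 = Round(s_2, k_2) = 0xD39
s_4 = Round(s_3, k_3) = 0xD91

0xD91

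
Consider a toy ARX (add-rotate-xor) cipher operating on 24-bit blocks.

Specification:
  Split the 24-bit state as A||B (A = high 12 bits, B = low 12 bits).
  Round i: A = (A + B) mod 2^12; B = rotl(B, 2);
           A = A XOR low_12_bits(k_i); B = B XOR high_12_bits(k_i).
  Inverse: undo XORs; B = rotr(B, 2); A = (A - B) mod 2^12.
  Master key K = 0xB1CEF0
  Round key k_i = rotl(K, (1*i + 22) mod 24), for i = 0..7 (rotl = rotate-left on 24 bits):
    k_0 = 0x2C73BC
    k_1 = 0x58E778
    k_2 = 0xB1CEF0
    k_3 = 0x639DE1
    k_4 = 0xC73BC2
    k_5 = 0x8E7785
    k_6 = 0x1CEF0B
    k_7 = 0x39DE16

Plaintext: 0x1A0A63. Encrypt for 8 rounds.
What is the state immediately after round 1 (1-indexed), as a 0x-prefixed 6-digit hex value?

s_0 = plaintext = 0x1A0A63
s_1 = Round(s_0, k_0) = 0xFBFB49
s_2 = Round(s_1, k_1) = 0xC708A8
s_3 = Round(s_2, k_2) = 0xBE89BE
s_4 = Round(s_3, k_3) = 0x8470C3
s_5 = Round(s_4, k_4) = 0x2C8F7F
s_6 = Round(s_5, k_5) = 0x5C2518
s_7 = Round(s_6, k_6) = 0x5D15AF
s_8 = Round(s_7, k_7) = 0x596520

0xFBFB49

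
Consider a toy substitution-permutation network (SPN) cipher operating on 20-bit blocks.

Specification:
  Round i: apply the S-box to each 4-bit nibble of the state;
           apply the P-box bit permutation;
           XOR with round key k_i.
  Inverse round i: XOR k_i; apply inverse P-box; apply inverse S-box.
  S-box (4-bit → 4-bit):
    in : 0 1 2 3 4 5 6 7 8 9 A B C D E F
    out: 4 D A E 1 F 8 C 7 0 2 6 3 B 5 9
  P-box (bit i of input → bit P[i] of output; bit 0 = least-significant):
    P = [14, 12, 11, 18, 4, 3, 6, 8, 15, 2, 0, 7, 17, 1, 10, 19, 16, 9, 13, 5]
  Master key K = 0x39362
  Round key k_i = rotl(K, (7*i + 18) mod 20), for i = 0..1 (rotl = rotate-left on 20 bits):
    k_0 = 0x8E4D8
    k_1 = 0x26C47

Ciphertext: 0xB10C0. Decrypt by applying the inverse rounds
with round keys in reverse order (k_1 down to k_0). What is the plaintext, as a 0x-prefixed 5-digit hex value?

0xAE47D

s_0 = ciphertext = 0xB10C0
s_1 = InvRound(s_0, k_1) = 0xE3398
s_2 = InvRound(s_1, k_0) = 0xAE47D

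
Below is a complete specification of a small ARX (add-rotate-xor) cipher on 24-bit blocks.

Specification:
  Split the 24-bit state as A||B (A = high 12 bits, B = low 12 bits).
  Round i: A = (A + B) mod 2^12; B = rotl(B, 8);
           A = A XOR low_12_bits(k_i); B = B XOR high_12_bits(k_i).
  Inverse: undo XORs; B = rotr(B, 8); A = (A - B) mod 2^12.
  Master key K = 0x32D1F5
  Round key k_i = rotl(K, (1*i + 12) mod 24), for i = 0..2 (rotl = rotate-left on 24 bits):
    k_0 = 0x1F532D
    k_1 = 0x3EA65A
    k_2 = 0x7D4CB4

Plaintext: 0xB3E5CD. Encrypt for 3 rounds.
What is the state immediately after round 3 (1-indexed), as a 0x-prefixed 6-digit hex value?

s_0 = plaintext = 0xB3E5CD
s_1 = Round(s_0, k_0) = 0x226CA9
s_2 = Round(s_1, k_1) = 0x895A20
s_3 = Round(s_2, k_2) = 0xE01776

0xE01776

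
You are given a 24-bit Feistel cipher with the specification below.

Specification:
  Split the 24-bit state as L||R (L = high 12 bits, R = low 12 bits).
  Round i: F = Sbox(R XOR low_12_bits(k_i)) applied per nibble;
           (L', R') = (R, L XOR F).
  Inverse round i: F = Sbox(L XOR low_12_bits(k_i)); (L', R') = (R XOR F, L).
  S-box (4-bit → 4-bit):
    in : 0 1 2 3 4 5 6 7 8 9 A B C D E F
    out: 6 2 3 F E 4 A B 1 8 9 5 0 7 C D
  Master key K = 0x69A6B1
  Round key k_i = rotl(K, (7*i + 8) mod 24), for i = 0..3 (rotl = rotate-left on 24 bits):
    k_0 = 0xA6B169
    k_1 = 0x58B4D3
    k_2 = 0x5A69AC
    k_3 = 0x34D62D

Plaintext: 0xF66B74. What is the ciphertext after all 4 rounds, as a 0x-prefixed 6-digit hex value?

0x404BCF

s_0 = plaintext = 0xF66B74
s_1 = Round(s_0, k_0) = 0xB74641
s_2 = Round(s_1, k_1) = 0x6418F7
s_3 = Round(s_2, k_2) = 0x8F7404
s_4 = Round(s_3, k_3) = 0x404BCF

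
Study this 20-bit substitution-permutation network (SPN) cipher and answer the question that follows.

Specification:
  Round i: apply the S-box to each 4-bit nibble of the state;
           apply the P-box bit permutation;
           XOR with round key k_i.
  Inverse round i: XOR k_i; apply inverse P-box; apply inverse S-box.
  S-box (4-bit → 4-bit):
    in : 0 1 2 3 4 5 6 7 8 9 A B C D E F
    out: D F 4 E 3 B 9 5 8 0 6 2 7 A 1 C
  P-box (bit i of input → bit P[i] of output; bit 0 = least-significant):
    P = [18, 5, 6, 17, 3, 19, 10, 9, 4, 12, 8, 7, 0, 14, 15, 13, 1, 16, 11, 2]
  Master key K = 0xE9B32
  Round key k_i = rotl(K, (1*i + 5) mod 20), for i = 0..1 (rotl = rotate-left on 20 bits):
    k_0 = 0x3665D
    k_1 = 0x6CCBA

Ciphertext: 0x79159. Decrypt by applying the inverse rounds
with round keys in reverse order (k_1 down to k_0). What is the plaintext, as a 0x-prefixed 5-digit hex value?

s_0 = ciphertext = 0x79159
s_1 = InvRound(s_0, k_1) = 0xC432A
s_2 = InvRound(s_1, k_0) = 0x567A1

0x567A1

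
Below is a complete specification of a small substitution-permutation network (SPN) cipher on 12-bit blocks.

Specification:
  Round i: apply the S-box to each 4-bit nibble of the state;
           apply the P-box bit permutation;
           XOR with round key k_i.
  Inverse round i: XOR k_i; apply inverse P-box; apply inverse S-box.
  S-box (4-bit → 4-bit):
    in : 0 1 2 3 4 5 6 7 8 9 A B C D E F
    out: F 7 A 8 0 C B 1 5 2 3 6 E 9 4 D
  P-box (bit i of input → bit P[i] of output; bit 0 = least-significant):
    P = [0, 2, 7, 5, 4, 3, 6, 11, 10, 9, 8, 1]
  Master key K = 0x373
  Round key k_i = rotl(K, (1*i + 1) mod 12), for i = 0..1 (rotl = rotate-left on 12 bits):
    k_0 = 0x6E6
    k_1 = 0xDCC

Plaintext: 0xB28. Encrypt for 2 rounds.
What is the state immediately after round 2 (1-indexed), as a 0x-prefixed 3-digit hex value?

0x177

s_0 = plaintext = 0xB28
s_1 = Round(s_0, k_0) = 0xD6F
s_2 = Round(s_1, k_1) = 0x177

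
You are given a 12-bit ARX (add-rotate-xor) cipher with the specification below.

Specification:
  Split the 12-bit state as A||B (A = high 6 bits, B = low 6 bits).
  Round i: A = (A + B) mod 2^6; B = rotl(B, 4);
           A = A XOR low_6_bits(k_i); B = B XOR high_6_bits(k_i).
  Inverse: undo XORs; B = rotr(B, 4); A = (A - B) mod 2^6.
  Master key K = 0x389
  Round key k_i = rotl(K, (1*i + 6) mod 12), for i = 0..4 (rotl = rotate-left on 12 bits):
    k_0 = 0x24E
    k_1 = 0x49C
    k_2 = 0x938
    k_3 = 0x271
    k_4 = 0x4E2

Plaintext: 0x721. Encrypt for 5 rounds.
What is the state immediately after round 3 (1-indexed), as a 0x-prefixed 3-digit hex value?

s_0 = plaintext = 0x721
s_1 = Round(s_0, k_0) = 0xCD1
s_2 = Round(s_1, k_1) = 0x606
s_3 = Round(s_2, k_2) = 0x985
s_4 = Round(s_3, k_3) = 0x698
s_5 = Round(s_4, k_4) = 0x415

0x985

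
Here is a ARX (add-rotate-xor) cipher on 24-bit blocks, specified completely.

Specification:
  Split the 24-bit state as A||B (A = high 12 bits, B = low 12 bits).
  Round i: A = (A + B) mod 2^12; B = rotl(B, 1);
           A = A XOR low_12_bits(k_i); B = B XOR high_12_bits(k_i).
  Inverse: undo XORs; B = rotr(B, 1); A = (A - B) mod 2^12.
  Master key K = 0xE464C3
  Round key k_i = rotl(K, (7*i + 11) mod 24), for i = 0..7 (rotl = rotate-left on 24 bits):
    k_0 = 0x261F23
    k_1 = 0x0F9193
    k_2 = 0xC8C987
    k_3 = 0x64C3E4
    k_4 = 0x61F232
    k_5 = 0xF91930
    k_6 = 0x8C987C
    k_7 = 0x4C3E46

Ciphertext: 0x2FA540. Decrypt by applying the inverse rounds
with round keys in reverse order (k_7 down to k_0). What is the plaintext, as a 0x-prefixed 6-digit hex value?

s_0 = ciphertext = 0x2FA540
s_1 = InvRound(s_0, k_7) = 0x3FB8C1
s_2 = InvRound(s_1, k_6) = 0xB83004
s_3 = InvRound(s_2, k_5) = 0x2E9FCA
s_4 = InvRound(s_3, k_4) = 0x3F1CEA
s_5 = InvRound(s_4, k_3) = 0xAC2553
s_6 = InvRound(s_5, k_2) = 0x656CEF
s_7 = InvRound(s_6, k_1) = 0x1BA60B
s_8 = InvRound(s_7, k_0) = 0xC64235

0xC64235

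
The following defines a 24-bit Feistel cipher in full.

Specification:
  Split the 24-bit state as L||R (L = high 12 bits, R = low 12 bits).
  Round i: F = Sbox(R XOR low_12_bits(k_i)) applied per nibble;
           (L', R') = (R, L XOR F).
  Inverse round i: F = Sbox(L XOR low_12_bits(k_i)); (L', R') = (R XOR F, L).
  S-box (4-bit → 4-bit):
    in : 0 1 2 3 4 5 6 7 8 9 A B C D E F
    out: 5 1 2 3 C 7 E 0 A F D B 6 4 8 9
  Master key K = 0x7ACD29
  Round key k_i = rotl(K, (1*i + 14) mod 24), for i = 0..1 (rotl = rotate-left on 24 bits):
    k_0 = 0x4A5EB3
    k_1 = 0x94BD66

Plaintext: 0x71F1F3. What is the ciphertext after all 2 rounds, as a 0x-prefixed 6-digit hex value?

0xEDA245

s_0 = plaintext = 0x71F1F3
s_1 = Round(s_0, k_0) = 0x1F3EDA
s_2 = Round(s_1, k_1) = 0xEDA245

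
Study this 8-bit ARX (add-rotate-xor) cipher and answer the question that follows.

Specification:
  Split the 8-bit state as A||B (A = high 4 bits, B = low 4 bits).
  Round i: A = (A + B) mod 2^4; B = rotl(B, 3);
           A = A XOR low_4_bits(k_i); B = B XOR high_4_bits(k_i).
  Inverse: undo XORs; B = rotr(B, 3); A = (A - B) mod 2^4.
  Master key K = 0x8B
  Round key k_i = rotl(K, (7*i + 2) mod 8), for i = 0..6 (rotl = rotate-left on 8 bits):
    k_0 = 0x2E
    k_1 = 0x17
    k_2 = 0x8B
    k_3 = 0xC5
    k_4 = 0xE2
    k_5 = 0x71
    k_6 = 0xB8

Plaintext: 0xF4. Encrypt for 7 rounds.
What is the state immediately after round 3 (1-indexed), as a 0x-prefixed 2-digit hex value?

0x00

s_0 = plaintext = 0xF4
s_1 = Round(s_0, k_0) = 0xD0
s_2 = Round(s_1, k_1) = 0xA1
s_3 = Round(s_2, k_2) = 0x00
s_4 = Round(s_3, k_3) = 0x5C
s_5 = Round(s_4, k_4) = 0x38
s_6 = Round(s_5, k_5) = 0xA3
s_7 = Round(s_6, k_6) = 0x52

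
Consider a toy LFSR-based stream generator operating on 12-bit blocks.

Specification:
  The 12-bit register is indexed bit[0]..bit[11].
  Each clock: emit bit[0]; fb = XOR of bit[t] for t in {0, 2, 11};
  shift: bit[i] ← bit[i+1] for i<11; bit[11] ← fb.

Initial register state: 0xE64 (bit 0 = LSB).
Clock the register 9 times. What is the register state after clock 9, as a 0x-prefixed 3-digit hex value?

reg_0 = 0xE64
clock 1: out=0, reg = 0x732
clock 2: out=0, reg = 0x399
clock 3: out=1, reg = 0x9CC
clock 4: out=0, reg = 0x4E6
clock 5: out=0, reg = 0xA73
clock 6: out=1, reg = 0x539
clock 7: out=1, reg = 0xA9C
clock 8: out=0, reg = 0x54E
clock 9: out=0, reg = 0xAA7

0xAA7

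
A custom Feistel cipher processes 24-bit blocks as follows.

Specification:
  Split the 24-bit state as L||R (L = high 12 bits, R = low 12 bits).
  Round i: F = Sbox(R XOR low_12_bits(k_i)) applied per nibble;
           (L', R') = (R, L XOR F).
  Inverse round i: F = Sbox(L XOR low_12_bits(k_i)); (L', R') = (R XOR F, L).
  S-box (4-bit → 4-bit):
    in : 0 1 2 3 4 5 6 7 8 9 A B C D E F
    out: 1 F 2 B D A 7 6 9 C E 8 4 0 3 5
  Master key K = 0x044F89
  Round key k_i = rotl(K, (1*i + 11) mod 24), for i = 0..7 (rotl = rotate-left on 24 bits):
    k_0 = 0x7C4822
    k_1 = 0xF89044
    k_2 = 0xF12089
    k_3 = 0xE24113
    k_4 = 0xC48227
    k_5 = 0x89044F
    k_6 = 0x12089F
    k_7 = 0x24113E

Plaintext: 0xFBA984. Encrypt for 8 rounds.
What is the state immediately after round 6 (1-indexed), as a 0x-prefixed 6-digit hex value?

s_0 = plaintext = 0xFBA984
s_1 = Round(s_0, k_0) = 0x98405D
s_2 = Round(s_1, k_1) = 0x05D878
s_3 = Round(s_2, k_2) = 0x878902
s_4 = Round(s_3, k_3) = 0x902187
s_5 = Round(s_4, k_4) = 0x1872E3
s_6 = Round(s_5, k_5) = 0x2E3663
s_7 = Round(s_6, k_6) = 0x6631B7
s_8 = Round(s_7, k_7) = 0x1B77FF

0x2E3663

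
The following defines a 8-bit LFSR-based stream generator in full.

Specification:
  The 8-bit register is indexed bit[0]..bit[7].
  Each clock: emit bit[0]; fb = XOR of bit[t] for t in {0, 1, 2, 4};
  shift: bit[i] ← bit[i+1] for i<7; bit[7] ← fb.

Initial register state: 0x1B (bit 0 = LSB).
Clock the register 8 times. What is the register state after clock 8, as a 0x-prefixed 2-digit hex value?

reg_0 = 0x1B
clock 1: out=1, reg = 0x8D
clock 2: out=1, reg = 0x46
clock 3: out=0, reg = 0x23
clock 4: out=1, reg = 0x11
clock 5: out=1, reg = 0x08
clock 6: out=0, reg = 0x04
clock 7: out=0, reg = 0x82
clock 8: out=0, reg = 0xC1

0xC1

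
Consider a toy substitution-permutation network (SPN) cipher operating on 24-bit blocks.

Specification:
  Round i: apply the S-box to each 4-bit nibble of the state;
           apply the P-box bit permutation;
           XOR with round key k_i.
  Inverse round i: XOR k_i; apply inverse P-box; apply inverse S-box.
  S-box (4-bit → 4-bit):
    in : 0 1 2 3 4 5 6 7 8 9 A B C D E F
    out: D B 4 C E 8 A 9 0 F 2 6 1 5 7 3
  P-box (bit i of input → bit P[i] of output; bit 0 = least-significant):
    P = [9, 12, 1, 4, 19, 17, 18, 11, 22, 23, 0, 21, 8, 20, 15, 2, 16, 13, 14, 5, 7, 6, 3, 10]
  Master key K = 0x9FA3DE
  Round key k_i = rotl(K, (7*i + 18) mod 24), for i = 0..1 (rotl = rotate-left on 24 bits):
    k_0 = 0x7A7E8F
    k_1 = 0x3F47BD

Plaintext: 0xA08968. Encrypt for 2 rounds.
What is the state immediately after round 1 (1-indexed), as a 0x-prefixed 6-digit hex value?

s_0 = plaintext = 0xA08968
s_1 = Round(s_0, k_0) = 0x9936EE
s_2 = Round(s_1, k_1) = 0x90B153

0x9936EE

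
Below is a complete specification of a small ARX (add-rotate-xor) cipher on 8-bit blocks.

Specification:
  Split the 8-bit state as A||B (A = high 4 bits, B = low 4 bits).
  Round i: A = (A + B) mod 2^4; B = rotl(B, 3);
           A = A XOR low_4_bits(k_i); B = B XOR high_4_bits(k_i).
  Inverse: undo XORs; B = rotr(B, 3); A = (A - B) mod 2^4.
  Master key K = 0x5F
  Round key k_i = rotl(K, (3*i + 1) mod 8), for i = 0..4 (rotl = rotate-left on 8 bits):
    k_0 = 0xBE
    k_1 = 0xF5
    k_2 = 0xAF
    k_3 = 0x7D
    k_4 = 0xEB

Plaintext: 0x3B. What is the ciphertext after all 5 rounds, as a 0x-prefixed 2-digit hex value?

0x96

s_0 = plaintext = 0x3B
s_1 = Round(s_0, k_0) = 0x06
s_2 = Round(s_1, k_1) = 0x3C
s_3 = Round(s_2, k_2) = 0x0C
s_4 = Round(s_3, k_3) = 0x11
s_5 = Round(s_4, k_4) = 0x96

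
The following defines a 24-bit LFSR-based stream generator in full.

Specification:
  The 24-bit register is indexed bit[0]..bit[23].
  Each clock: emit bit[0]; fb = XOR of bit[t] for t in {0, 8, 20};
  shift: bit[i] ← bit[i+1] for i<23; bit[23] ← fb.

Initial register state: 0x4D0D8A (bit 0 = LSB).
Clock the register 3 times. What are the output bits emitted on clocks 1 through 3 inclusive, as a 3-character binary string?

010

reg_0 = 0x4D0D8A
clock 1: out=0, reg = 0xA686C5
clock 2: out=1, reg = 0xD34362
clock 3: out=0, reg = 0x69A1B1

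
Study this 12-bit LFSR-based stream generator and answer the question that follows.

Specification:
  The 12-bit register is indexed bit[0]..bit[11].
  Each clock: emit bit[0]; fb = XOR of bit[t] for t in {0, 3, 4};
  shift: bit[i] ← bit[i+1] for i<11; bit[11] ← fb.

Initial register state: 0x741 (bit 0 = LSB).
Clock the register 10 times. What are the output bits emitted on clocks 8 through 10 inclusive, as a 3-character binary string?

reg_0 = 0x741
clock 1: out=1, reg = 0xBA0
clock 2: out=0, reg = 0x5D0
clock 3: out=0, reg = 0xAE8
clock 4: out=0, reg = 0xD74
clock 5: out=0, reg = 0xEBA
clock 6: out=0, reg = 0x75D
clock 7: out=1, reg = 0xBAE
clock 8: out=0, reg = 0xDD7
clock 9: out=1, reg = 0x6EB
clock 10: out=1, reg = 0x375

011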